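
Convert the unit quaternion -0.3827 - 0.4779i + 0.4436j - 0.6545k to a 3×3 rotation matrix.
[[-0.2503, -0.9249, 0.286], [0.077, -0.3135, -0.9465], [0.9651, -0.2149, 0.1497]]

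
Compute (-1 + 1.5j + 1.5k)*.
-1 - 1.5j - 1.5k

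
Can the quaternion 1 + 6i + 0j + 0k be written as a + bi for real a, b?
Yes. The quaternion 1 + 6i has j- and k-coefficients y = z = 0, so it lies in the complex subalgebra spanned by 1 and i.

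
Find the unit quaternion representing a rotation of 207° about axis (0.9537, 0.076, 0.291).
-0.2334 + 0.9273i + 0.0739j + 0.283k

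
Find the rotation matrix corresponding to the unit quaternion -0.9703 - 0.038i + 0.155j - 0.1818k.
[[0.8858, -0.3646, -0.287], [0.341, 0.931, -0.1301], [0.3146, 0.0174, 0.9491]]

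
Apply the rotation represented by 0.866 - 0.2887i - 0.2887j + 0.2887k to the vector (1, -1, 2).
(-0.334, 0.667, 2.333)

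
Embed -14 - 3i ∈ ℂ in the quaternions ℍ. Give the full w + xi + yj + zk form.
-14 - 3i + 0j + 0k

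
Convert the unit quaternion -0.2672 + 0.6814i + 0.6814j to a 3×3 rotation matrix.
[[0.0714, 0.9286, -0.3641], [0.9286, 0.0714, 0.3641], [0.3641, -0.3641, -0.8572]]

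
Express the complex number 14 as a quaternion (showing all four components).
14 + 0i + 0j + 0k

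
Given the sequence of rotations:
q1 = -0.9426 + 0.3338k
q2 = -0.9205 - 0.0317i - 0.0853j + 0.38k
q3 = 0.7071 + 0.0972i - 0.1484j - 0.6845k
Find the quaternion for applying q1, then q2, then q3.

q2 · q1 = 0.7408 + 0.0014i + 0.091j - 0.6655k
q3 · q2 · q1 = 0.0817 + 0.234i + 0.0181j - 0.9686k
0.0817 + 0.234i + 0.0181j - 0.9686k


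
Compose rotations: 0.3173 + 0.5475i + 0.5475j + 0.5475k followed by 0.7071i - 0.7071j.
-0.1628i - 0.6115j + 0.7743k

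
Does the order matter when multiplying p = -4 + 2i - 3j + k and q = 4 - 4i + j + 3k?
Yes: pq = -8 + 14i - 26j - 18k ≠ -8 + 34i - 6j + 2k = qp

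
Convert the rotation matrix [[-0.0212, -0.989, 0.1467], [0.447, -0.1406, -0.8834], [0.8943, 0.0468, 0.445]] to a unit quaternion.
0.5664 + 0.4106i - 0.33j + 0.6338k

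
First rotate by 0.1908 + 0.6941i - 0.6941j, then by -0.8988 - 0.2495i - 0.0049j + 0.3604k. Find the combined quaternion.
-0.0017 - 0.4213i + 0.8731j + 0.2453k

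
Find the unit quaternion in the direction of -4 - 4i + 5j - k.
-0.5252 - 0.5252i + 0.6565j - 0.1313k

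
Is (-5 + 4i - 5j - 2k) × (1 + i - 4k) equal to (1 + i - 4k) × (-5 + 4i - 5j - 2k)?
No: pq = -17 + 19i + 9j + 23k ≠ -17 - 21i - 19j + 13k = qp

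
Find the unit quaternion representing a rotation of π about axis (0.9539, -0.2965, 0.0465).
0.9539i - 0.2965j + 0.0465k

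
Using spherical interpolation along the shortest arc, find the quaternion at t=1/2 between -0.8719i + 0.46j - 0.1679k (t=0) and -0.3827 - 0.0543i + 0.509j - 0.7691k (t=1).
-0.2278 - 0.5514i + 0.5769j - 0.5579k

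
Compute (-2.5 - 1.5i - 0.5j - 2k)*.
-2.5 + 1.5i + 0.5j + 2k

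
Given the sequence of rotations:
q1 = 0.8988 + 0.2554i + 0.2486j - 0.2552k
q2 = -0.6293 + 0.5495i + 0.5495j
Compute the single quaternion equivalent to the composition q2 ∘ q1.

q2 · q1 = -0.8426 + 0.1929i + 0.4777j + 0.1569k
-0.8426 + 0.1929i + 0.4777j + 0.1569k


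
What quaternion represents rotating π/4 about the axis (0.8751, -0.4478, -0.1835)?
0.9239 + 0.3349i - 0.1714j - 0.0702k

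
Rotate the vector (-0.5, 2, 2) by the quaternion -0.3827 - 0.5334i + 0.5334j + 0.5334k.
(-2.207, 0.534, 1.759)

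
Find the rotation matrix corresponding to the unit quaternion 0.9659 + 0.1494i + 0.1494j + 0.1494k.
[[0.9107, -0.244, 0.3333], [0.3333, 0.9107, -0.244], [-0.244, 0.3333, 0.9107]]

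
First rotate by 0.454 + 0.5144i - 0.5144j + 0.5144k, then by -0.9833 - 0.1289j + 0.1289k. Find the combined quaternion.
-0.579 - 0.5058i + 0.5136j - 0.381k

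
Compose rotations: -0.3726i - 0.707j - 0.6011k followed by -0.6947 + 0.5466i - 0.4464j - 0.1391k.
-0.1956 + 0.4288i + 0.8715j - 0.1352k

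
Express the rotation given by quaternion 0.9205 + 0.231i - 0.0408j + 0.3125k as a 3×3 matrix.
[[0.8014, -0.5942, 0.0693], [0.5565, 0.698, -0.4508], [0.2195, 0.3998, 0.8899]]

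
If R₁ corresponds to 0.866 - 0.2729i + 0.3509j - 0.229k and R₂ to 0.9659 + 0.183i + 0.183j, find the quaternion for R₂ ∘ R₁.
0.8222 - 0.147i + 0.5393j - 0.107k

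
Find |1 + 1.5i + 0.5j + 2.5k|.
3.122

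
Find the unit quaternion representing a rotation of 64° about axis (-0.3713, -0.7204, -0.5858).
0.848 - 0.1968i - 0.3818j - 0.3104k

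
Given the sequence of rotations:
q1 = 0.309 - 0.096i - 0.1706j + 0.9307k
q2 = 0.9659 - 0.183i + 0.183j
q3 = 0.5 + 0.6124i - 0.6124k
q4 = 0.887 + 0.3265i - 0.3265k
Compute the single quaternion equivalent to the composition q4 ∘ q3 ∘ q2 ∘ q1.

q2 · q1 = 0.3121 + 0.021i + 0.0621j + 0.9478k
q3 · q2 · q1 = 0.7236 + 0.2397i - 0.5622j + 0.3208k
q4 · q3 · q2 · q1 = 0.6683 + 0.2653i - 0.6817j - 0.1353k
0.6683 + 0.2653i - 0.6817j - 0.1353k


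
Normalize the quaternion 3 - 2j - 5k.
0.4867 - 0.3244j - 0.8111k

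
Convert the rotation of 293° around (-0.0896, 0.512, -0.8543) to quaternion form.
-0.8339 - 0.0495i + 0.2826j - 0.4715k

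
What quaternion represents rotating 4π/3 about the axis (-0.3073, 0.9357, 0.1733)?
-0.5 - 0.2661i + 0.8103j + 0.1501k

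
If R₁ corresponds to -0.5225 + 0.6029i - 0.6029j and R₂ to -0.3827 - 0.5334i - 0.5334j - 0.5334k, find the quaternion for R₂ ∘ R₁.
0.2 - 0.2736i + 0.1878j + 0.9219k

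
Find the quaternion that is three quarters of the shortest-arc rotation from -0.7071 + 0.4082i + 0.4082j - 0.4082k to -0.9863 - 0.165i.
-0.9864 - 0.0155i + 0.1159j - 0.1159k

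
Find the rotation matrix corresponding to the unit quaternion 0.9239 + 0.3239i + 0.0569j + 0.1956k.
[[0.917, -0.3246, 0.2318], [0.3983, 0.7137, -0.5762], [0.0216, 0.6208, 0.7837]]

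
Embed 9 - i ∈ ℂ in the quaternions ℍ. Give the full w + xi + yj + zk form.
9 - i + 0j + 0k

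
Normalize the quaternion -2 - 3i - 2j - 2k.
-0.4364 - 0.6547i - 0.4364j - 0.4364k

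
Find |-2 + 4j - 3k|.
√29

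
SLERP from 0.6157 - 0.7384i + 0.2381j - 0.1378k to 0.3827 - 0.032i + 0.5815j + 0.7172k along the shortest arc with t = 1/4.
0.6499 - 0.64i + 0.3929j + 0.1166k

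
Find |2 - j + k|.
√6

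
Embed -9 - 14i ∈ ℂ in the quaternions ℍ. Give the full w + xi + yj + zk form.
-9 - 14i + 0j + 0k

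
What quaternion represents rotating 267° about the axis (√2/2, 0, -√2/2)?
-0.6884 + 0.5129i - 0.5129k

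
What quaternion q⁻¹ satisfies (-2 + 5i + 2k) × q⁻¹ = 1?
-0.0606 - 0.1515i - 0.0606k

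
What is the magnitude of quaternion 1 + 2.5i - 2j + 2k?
3.905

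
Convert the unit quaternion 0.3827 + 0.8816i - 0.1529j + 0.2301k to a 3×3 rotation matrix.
[[0.8474, -0.4457, 0.2887], [-0.0935, -0.6603, -0.7451], [0.5227, 0.6044, -0.6012]]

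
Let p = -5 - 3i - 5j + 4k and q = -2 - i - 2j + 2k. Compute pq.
-11 + 9i + 22j - 17k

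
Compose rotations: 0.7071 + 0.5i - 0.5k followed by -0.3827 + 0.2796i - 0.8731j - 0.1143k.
-0.4676 + 0.4429i - 0.5347j + 0.5471k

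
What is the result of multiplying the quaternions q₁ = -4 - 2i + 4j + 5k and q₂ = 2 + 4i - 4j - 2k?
26 - 8i + 40j + 10k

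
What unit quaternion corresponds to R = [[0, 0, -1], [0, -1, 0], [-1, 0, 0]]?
-0.7071i + 0.7071k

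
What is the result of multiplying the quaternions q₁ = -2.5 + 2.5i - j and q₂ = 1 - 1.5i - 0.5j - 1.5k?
0.75 + 7.75i + 4j + k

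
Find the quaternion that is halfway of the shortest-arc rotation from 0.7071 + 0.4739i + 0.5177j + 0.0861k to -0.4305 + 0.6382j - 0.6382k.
0.793 + 0.3303i - 0.084j + 0.5049k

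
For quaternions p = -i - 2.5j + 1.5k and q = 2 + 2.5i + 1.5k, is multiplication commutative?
No: pq = 0.25 - 5.75i + 0.25j + 9.25k ≠ 0.25 + 1.75i - 10.25j - 3.25k = qp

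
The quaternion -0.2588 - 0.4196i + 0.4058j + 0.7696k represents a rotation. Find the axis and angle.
axis = (-0.4344, 0.4201, 0.7967), θ = 7π/6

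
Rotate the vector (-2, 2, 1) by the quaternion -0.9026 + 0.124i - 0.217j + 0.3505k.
(0.316, 2.892, 0.733)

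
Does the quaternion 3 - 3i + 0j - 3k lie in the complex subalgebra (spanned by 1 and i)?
No. The quaternion 3 - 3i - 3k has j-coefficient y = 0 and k-coefficient z = -3, not both zero, so it does not lie in the complex subalgebra spanned by 1 and i.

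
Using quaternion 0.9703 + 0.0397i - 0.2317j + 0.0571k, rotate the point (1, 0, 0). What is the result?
(0.886, 0.092, 0.454)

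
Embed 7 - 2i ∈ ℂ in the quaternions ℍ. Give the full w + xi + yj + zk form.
7 - 2i + 0j + 0k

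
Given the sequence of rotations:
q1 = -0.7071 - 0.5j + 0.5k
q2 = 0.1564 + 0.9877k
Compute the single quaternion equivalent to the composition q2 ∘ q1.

q2 · q1 = -0.6044 + 0.4939i - 0.0782j - 0.6202k
-0.6044 + 0.4939i - 0.0782j - 0.6202k


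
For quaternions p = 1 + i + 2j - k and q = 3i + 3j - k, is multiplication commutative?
No: pq = -10 + 4i + j - 4k ≠ -10 + 2i + 5j + 2k = qp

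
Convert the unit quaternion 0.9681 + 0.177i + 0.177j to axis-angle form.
axis = (√2/2, √2/2, 0), θ = 29°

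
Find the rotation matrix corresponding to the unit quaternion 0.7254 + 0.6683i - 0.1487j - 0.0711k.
[[0.9457, -0.0956, -0.3108], [-0.3019, 0.0966, -0.9484], [0.1207, 0.9907, 0.0625]]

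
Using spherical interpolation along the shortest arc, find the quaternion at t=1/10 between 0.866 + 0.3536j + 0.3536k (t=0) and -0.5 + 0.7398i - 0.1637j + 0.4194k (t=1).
0.8859 - 0.0959i + 0.3565j + 0.2809k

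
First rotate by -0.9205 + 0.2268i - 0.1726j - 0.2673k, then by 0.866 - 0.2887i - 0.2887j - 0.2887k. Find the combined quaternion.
-0.8587 + 0.4895i - 0.0264j + 0.1496k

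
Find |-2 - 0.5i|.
2.062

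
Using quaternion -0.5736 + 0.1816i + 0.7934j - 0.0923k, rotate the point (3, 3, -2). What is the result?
(1.606, 3.809, 2.215)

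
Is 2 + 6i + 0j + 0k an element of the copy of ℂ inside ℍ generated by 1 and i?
Yes. The quaternion 2 + 6i has j- and k-coefficients y = z = 0, so it lies in the complex subalgebra spanned by 1 and i.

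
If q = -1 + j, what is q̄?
-1 - j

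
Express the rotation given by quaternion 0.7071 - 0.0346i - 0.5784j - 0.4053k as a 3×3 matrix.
[[0.0024, 0.6132, -0.7899], [-0.5331, 0.6691, 0.5178], [0.846, 0.4199, 0.3285]]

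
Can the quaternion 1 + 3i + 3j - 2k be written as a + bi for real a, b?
No. The quaternion 1 + 3i + 3j - 2k has j-coefficient y = 3 and k-coefficient z = -2, not both zero, so it does not lie in the complex subalgebra spanned by 1 and i.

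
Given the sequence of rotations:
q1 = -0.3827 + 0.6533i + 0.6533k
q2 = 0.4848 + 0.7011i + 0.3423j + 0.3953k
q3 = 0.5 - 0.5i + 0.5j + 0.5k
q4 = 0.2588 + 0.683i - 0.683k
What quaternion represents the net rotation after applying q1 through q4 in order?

q2 · q1 = -0.9018 + 0.272i - 0.3308j - 0.0582k
q3 · q2 · q1 = -0.1204 + 0.7232i - 0.5094j - 0.4506k
q4 · q3 · q2 · q1 = -0.8329 - 0.243i - 0.318j - 0.3823k
-0.8329 - 0.243i - 0.318j - 0.3823k


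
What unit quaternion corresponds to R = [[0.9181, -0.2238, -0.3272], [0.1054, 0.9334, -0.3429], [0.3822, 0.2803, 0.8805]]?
0.9659 + 0.1613i - 0.1836j + 0.0852k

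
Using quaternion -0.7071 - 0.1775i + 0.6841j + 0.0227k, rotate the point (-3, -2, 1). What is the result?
(-0.743, -1.267, -3.441)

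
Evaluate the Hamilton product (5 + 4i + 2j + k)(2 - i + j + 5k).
7 + 12i - 12j + 33k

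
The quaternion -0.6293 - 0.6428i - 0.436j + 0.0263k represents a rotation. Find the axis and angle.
axis = (-0.8271, -0.561, 0.0338), θ = 258°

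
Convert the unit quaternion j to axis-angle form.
axis = (0, 1, 0), θ = π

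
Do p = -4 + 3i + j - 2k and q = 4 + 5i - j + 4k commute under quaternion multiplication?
No: pq = -22 - 6i - 14j - 32k ≠ -22 - 10i + 30j - 16k = qp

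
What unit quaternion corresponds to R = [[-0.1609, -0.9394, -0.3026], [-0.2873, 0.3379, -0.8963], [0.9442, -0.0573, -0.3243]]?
-0.4617 - 0.4543i + 0.6751j - 0.3531k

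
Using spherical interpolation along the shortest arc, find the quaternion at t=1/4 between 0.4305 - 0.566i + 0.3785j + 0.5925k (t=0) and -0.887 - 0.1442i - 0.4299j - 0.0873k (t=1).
0.614 - 0.418i + 0.4359j + 0.5083k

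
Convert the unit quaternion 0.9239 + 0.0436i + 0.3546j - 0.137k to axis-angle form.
axis = (0.1139, 0.9267, -0.358), θ = π/4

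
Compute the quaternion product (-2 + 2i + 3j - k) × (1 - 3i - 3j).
13 + 5i + 12j + 2k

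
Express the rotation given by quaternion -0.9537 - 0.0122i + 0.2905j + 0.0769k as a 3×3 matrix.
[[0.8194, 0.1396, -0.556], [-0.1538, 0.9879, 0.0214], [0.5522, 0.0679, 0.8309]]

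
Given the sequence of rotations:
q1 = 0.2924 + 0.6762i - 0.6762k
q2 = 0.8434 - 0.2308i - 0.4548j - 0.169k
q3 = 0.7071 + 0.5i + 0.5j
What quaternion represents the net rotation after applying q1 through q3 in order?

q2 · q1 = 0.2884 + 0.8104i - 0.4033j - 0.3122k
q3 · q2 · q1 = 0.0004 + 0.5611i + 0.0151j - 0.8276k
0.0004 + 0.5611i + 0.0151j - 0.8276k


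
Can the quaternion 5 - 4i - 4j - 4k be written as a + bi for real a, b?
No. The quaternion 5 - 4i - 4j - 4k has j-coefficient y = -4 and k-coefficient z = -4, not both zero, so it does not lie in the complex subalgebra spanned by 1 and i.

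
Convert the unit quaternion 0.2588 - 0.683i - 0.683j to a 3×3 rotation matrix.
[[0.067, 0.933, -0.3535], [0.933, 0.067, 0.3535], [0.3535, -0.3535, -0.866]]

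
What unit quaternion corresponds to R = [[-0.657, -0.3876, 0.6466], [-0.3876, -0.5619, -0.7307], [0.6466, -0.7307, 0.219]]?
0.4141i - 0.468j + 0.7807k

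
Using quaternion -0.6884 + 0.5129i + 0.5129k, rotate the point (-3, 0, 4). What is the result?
(0.683, 4.943, 0.317)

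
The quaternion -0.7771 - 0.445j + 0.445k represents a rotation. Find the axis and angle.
axis = (0, -√2/2, √2/2), θ = 282°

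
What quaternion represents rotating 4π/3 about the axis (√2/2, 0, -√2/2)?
-0.5 + 0.6124i - 0.6124k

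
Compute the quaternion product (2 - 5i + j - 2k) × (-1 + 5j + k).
-5 + 16i + 14j - 21k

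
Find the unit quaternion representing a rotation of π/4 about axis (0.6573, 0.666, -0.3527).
0.9239 + 0.2515i + 0.2549j - 0.135k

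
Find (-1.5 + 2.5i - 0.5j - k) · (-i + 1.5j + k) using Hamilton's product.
4.25 + 2.5i - 3.75j + 1.75k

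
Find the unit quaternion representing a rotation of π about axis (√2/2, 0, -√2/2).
0.7071i - 0.7071k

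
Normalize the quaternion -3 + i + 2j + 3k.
-0.6255 + 0.2085i + 0.417j + 0.6255k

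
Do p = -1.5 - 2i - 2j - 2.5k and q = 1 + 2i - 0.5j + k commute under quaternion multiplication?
No: pq = 4 - 8.25i - 4.25j + k ≠ 4 - 1.75i + 1.75j - 9k = qp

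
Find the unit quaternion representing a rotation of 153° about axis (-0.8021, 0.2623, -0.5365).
0.2334 - 0.7799i + 0.2551j - 0.5217k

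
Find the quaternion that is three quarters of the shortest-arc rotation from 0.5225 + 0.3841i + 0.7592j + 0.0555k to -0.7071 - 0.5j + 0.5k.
0.6976 + 0.1054i + 0.6003j - 0.3767k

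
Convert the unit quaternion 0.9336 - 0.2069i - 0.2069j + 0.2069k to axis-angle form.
axis = (-√3/3, -√3/3, √3/3), θ = 42°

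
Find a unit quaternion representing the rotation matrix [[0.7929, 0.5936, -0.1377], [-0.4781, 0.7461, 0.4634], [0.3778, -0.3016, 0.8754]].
0.9239 - 0.207i - 0.1395j - 0.29k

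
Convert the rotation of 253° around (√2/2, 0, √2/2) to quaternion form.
-0.5948 + 0.5684i + 0.5684k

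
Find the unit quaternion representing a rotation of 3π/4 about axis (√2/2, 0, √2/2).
0.3827 + 0.6533i + 0.6533k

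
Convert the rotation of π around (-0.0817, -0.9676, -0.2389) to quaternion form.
-0.0817i - 0.9676j - 0.2389k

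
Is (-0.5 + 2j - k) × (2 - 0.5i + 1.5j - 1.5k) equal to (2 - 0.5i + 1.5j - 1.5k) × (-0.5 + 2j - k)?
No: pq = -5.5 - 1.25i + 3.75j - 0.25k ≠ -5.5 + 1.75i + 2.75j - 2.25k = qp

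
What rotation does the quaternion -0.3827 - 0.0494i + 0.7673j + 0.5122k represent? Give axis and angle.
axis = (-0.0535, 0.8305, 0.5544), θ = 5π/4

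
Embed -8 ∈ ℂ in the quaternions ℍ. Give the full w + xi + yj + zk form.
-8 + 0i + 0j + 0k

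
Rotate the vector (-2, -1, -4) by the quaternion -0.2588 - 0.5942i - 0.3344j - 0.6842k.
(-3.668, -1.461, -2.326)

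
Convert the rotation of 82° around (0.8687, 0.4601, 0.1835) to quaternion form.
0.7547 + 0.5699i + 0.3019j + 0.1204k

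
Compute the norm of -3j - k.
√10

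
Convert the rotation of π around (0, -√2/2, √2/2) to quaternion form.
-0.7071j + 0.7071k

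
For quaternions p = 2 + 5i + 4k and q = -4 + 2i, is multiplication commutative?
No: pq = -18 - 16i + 8j - 16k ≠ -18 - 16i - 8j - 16k = qp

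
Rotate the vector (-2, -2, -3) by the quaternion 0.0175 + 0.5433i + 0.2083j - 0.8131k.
(2.937, 2.503, 1.452)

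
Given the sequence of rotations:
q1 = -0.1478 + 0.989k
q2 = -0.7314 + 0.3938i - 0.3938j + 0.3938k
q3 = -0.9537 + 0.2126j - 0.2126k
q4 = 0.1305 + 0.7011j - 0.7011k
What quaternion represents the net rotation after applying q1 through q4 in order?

q2 · q1 = -0.2814 - 0.4477i - 0.3313j - 0.7816k
q3 · q2 · q1 = 0.1726 + 0.1904i + 0.3513j + 0.9004k
q4 · q3 · q2 · q1 = 0.4075 + 0.9024i + 0.0334j - 0.137k
0.4075 + 0.9024i + 0.0334j - 0.137k


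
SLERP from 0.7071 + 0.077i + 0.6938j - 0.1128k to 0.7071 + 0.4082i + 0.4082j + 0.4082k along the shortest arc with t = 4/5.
0.7357 + 0.3531i + 0.4865j + 0.312k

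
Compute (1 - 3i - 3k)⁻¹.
0.0526 + 0.1579i + 0.1579k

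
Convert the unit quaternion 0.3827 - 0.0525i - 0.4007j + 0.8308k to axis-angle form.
axis = (-0.0568, -0.4337, 0.8993), θ = 3π/4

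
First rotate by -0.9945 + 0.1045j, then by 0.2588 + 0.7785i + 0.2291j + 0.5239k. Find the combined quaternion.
-0.2813 - 0.829i - 0.2008j - 0.4397k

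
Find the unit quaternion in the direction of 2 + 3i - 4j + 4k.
0.2981 + 0.4472i - 0.5963j + 0.5963k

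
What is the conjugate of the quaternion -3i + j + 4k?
3i - j - 4k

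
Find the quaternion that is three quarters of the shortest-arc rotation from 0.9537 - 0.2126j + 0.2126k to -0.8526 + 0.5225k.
0.9341 - 0.0588j - 0.3521k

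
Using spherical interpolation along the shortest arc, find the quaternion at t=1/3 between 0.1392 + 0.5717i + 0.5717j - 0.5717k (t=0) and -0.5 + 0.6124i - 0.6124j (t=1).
0.3579 + 0.188i + 0.777j - 0.4825k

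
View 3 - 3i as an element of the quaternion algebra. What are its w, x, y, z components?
3 - 3i + 0j + 0k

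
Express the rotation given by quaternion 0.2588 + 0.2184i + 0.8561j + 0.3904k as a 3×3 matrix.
[[-0.7706, 0.1719, 0.6136], [0.576, 0.5998, 0.5554], [-0.2726, 0.7815, -0.5612]]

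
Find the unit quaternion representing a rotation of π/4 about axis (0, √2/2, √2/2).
0.9239 + 0.2706j + 0.2706k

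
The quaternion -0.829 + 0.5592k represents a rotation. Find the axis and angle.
axis = (0, 0, 1), θ = 292°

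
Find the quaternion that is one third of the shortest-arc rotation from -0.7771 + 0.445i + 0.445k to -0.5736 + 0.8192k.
-0.7404 + 0.3079i + 0.5975k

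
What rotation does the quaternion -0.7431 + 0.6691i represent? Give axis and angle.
axis = (1, 0, 0), θ = 276°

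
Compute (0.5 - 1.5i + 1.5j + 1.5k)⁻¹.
0.0714 + 0.2143i - 0.2143j - 0.2143k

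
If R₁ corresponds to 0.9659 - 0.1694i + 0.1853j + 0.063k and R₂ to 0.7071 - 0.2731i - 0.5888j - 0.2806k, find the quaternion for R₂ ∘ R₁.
0.7635 - 0.3687i - 0.373j - 0.3768k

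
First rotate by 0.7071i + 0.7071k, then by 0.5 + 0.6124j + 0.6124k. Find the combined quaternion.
-0.433 + 0.7866i + 0.433j - 0.0795k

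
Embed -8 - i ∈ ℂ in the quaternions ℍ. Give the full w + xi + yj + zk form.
-8 - i + 0j + 0k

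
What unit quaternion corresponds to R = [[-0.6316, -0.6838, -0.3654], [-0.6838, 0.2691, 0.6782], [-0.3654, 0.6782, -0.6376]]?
-0.4292i + 0.7966j + 0.4257k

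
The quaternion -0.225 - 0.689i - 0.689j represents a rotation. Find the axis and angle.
axis = (-√2/2, -√2/2, 0), θ = 206°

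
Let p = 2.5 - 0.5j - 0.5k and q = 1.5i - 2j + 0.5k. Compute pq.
-0.75 + 2.5i - 5.75j + 2k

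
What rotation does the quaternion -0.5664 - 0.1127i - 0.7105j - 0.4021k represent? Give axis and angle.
axis = (-0.1367, -0.8621, -0.4879), θ = 249°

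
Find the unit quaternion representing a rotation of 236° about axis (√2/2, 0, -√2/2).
-0.4695 + 0.6243i - 0.6243k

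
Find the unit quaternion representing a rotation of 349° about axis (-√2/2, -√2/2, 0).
-0.9954 - 0.0678i - 0.0678j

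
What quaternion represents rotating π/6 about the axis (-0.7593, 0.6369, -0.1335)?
0.9659 - 0.1965i + 0.1648j - 0.0346k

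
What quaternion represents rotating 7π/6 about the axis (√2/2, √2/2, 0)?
-0.2588 + 0.683i + 0.683j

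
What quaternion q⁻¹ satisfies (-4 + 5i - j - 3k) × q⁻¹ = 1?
-0.0784 - 0.098i + 0.0196j + 0.0588k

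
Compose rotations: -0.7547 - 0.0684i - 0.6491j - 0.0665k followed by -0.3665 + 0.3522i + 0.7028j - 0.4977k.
0.7238 - 0.6105i - 0.235j + 0.2194k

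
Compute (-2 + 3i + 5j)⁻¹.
-0.0526 - 0.0789i - 0.1316j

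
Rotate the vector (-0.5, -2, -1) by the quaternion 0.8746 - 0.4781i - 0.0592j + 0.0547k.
(-0.259, -1.98, 1.124)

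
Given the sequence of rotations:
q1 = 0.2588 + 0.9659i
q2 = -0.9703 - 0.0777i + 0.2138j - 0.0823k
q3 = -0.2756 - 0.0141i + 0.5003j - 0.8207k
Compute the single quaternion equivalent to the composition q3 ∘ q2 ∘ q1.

q2 · q1 = -0.1761 - 0.9573i - 0.0242j - 0.2278k
q3 · q2 · q1 = -0.1398 + 0.1325i + 0.701j + 0.6866k
-0.1398 + 0.1325i + 0.701j + 0.6866k


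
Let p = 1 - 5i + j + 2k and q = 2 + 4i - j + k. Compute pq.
21 - 3i + 14j + 6k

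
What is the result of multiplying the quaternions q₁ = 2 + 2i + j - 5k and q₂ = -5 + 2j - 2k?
-22 - 2i + 3j + 25k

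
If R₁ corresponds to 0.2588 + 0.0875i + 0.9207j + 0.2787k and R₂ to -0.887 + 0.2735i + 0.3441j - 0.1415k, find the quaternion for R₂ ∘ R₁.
-0.5309 + 0.2193i - 0.8162j - 0.0621k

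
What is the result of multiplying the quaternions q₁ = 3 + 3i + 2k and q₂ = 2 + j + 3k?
4i - 6j + 16k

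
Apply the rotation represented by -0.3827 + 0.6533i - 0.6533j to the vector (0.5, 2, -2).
(-2.634, -1.134, 0.164)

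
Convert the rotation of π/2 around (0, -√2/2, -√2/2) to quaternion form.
0.7071 - 0.5j - 0.5k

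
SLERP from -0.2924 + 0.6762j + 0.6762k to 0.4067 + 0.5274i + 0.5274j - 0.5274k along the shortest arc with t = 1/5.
-0.3874 - 0.1521i + 0.4727j + 0.7768k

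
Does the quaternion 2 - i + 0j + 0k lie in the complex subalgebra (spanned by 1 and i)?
Yes. The quaternion 2 - i has j- and k-coefficients y = z = 0, so it lies in the complex subalgebra spanned by 1 and i.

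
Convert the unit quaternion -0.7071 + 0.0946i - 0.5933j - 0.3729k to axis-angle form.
axis = (0.1338, -0.839, -0.5274), θ = 3π/2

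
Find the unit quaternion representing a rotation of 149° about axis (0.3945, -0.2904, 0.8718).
0.2672 + 0.3802i - 0.2798j + 0.8401k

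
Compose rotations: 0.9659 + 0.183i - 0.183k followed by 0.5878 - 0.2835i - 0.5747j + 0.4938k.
0.71 - 0.0611i - 0.5166j + 0.4746k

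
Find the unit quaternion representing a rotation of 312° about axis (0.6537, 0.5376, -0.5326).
-0.9135 + 0.2659i + 0.2187j - 0.2166k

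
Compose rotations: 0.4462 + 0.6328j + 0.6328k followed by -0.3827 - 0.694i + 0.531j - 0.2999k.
-0.317 + 0.2161i + 0.4339j - 0.8152k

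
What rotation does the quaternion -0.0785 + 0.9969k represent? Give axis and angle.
axis = (0, 0, 1), θ = 189°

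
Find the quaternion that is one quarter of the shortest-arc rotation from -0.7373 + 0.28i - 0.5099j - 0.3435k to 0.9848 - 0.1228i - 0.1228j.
-0.8528 + 0.2543i - 0.3673j - 0.2703k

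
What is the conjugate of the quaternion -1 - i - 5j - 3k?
-1 + i + 5j + 3k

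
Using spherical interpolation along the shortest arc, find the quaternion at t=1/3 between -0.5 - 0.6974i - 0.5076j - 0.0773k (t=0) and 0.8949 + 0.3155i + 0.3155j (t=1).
-0.6593 - 0.5917i - 0.4608j - 0.0533k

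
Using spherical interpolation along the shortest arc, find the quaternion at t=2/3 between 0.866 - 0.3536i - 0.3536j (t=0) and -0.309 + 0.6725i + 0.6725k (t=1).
0.5703 - 0.6378i - 0.1394j - 0.4985k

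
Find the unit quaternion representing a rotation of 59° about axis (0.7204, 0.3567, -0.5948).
0.8704 + 0.3547i + 0.1756j - 0.2929k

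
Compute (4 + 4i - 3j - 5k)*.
4 - 4i + 3j + 5k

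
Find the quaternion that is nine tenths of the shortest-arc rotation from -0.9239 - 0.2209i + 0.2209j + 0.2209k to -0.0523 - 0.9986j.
-0.0801 - 0.0312i + 0.9958j + 0.0312k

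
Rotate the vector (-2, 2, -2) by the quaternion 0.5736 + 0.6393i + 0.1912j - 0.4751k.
(1.404, 1.894, 2.538)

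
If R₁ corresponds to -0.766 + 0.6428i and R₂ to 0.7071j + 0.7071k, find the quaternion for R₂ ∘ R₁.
-0.0871j - 0.9962k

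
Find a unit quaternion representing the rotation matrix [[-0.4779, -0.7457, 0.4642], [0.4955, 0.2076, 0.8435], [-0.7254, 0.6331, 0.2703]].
0.5 - 0.1052i + 0.5948j + 0.6206k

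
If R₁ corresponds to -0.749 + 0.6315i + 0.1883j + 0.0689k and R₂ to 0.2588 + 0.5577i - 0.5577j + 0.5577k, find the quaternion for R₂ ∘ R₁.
-0.4794 - 0.3977i + 0.7802j + 0.0573k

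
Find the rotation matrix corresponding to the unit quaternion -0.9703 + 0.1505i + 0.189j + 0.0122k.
[[0.9283, 0.0806, -0.3631], [0.0332, 0.9544, 0.2967], [0.3704, -0.2874, 0.8833]]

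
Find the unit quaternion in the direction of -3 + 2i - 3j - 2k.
-0.5883 + 0.3922i - 0.5883j - 0.3922k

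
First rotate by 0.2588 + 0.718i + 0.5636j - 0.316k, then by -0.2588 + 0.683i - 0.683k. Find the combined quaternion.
-0.7732 + 0.3759i - 0.4204j + 0.29k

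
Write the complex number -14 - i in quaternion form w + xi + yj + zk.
-14 - i + 0j + 0k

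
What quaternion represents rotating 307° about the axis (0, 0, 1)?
-0.8949 + 0.4462k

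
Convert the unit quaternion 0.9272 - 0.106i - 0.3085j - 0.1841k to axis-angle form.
axis = (-0.283, -0.8236, -0.4915), θ = 44°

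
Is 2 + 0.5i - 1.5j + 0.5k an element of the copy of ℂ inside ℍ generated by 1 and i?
No. The quaternion 2 + 0.5i - 1.5j + 0.5k has j-coefficient y = -1.5 and k-coefficient z = 0.5, not both zero, so it does not lie in the complex subalgebra spanned by 1 and i.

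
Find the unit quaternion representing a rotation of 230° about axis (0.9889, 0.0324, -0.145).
-0.4226 + 0.8962i + 0.0294j - 0.1314k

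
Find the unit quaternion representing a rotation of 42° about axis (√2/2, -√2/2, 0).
0.9336 + 0.2534i - 0.2534j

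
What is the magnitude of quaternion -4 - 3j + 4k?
√41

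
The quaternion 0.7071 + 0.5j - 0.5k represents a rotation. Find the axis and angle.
axis = (0, √2/2, -√2/2), θ = π/2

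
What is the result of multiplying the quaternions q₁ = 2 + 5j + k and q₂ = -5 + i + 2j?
-20 - 20j - 10k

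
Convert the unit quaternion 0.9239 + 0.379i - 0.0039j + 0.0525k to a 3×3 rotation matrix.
[[0.9945, -0.1, 0.0326], [0.0941, 0.7072, -0.7007], [0.047, 0.6999, 0.7127]]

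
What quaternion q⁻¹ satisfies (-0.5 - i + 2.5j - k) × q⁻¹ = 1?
-0.0588 + 0.1176i - 0.2941j + 0.1176k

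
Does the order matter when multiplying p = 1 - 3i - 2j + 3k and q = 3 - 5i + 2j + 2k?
Yes: pq = -14 - 24i - 13j - 5k ≠ -14 - 4i + 5j + 27k = qp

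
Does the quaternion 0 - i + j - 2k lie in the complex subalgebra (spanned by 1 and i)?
No. The quaternion -i + j - 2k has j-coefficient y = 1 and k-coefficient z = -2, not both zero, so it does not lie in the complex subalgebra spanned by 1 and i.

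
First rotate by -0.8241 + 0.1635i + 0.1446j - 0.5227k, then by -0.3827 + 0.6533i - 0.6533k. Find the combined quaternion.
-0.1329 - 0.5065i + 0.1793j + 0.8329k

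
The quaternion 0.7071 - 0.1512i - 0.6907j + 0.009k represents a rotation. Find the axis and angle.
axis = (-0.2138, -0.9768, 0.0127), θ = π/2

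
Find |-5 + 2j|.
√29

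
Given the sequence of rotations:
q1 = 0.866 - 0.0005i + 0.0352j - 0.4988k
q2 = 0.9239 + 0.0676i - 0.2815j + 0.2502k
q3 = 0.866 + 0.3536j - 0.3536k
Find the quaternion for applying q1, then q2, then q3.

q2 · q1 = 0.9348 + 0.1897i - 0.1777j - 0.2419k
q3 · q2 · q1 = 0.7868 + 0.0159i + 0.1096j - 0.6071k
0.7868 + 0.0159i + 0.1096j - 0.6071k


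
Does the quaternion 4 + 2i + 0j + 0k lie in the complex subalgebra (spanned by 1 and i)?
Yes. The quaternion 4 + 2i has j- and k-coefficients y = z = 0, so it lies in the complex subalgebra spanned by 1 and i.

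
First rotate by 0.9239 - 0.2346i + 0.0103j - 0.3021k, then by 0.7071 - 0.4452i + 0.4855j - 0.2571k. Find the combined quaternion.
0.4662 - 0.7212i + 0.3817j - 0.3418k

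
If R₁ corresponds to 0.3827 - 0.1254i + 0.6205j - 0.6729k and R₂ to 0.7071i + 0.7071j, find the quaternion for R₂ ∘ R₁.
-0.3501 - 0.2052i + 0.7464j + 0.5274k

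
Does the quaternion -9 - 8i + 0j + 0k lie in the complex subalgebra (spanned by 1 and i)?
Yes. The quaternion -9 - 8i has j- and k-coefficients y = z = 0, so it lies in the complex subalgebra spanned by 1 and i.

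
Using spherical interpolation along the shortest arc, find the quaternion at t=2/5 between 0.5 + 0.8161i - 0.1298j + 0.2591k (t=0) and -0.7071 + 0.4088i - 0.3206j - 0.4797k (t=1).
0.7815 + 0.4051i + 0.0779j + 0.4681k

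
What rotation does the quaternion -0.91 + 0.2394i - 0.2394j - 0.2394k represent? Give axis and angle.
axis = (√3/3, -√3/3, -√3/3), θ = 311°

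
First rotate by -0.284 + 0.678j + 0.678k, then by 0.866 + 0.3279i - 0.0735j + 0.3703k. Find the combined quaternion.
-0.4472 - 0.394i + 0.3857j + 0.7043k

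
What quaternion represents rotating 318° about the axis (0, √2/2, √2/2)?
-0.9336 + 0.2534j + 0.2534k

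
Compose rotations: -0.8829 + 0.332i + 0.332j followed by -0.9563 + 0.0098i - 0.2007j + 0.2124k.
0.9077 - 0.3967i - 0.0698j - 0.1176k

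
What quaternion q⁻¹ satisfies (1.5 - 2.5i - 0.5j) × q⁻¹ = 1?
0.1714 + 0.2857i + 0.0571j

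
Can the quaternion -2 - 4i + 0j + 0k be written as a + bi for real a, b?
Yes. The quaternion -2 - 4i has j- and k-coefficients y = z = 0, so it lies in the complex subalgebra spanned by 1 and i.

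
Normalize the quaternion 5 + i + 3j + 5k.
0.6455 + 0.1291i + 0.3873j + 0.6455k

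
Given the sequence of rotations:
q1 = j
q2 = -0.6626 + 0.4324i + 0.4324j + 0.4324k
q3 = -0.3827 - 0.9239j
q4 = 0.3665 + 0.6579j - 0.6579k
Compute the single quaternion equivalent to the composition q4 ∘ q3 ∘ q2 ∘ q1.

q2 · q1 = -0.4324 - 0.4324i - 0.6626j + 0.4324k
q3 · q2 · q1 = -0.4467 - 0.234i + 0.6531j - 0.565k
q4 · q3 · q2 · q1 = -0.9651 - 0.0278i + 0.0994j + 0.2408k
-0.9651 - 0.0278i + 0.0994j + 0.2408k


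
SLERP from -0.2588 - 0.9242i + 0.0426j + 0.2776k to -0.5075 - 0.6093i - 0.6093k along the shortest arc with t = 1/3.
-0.3894 - 0.9199i + 0.0314j - 0.0335k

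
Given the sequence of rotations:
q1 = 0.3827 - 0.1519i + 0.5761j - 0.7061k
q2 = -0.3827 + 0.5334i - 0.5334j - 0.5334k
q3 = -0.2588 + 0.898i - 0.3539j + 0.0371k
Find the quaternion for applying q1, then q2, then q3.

q2 · q1 = -0.1348 + 0.9462i + 0.0331j + 0.2924k
q3 · q2 · q1 = -0.8139 - 0.4706i - 0.1883j + 0.2839k
-0.8139 - 0.4706i - 0.1883j + 0.2839k


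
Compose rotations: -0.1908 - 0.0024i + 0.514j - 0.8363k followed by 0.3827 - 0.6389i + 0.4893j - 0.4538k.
-0.7056 - 0.055i - 0.4299j - 0.5607k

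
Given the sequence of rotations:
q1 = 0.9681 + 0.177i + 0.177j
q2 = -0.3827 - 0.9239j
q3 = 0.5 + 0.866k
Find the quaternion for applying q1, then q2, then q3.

q2 · q1 = -0.207 - 0.0677i - 0.9622j + 0.1635k
q3 · q2 · q1 = -0.2451 + 0.7994i - 0.5397j - 0.0975k
-0.2451 + 0.7994i - 0.5397j - 0.0975k


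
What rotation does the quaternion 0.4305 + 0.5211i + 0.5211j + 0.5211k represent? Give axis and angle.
axis = (√3/3, √3/3, √3/3), θ = 129°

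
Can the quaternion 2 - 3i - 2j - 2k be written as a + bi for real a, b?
No. The quaternion 2 - 3i - 2j - 2k has j-coefficient y = -2 and k-coefficient z = -2, not both zero, so it does not lie in the complex subalgebra spanned by 1 and i.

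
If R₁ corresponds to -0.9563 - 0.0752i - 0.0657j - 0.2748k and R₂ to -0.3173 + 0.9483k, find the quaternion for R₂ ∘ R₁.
0.564 + 0.0862i - 0.0505j - 0.8197k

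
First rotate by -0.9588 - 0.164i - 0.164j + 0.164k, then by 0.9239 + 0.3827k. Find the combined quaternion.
-0.9486 - 0.0888i - 0.2143j - 0.2154k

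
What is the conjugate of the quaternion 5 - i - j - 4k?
5 + i + j + 4k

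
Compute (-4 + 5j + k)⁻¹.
-0.0952 - 0.119j - 0.0238k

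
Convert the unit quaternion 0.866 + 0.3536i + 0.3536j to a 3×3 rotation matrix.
[[0.7499, 0.2501, 0.6124], [0.2501, 0.7499, -0.6124], [-0.6124, 0.6124, 0.4999]]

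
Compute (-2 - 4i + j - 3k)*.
-2 + 4i - j + 3k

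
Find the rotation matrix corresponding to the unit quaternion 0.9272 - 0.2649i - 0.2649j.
[[0.8597, 0.1403, -0.4912], [0.1403, 0.8597, 0.4912], [0.4912, -0.4912, 0.7193]]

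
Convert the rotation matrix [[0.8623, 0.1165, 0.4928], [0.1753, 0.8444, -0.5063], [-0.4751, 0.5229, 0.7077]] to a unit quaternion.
0.9239 + 0.2785i + 0.2619j + 0.0159k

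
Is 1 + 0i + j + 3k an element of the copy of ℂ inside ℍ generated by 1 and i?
No. The quaternion 1 + j + 3k has j-coefficient y = 1 and k-coefficient z = 3, not both zero, so it does not lie in the complex subalgebra spanned by 1 and i.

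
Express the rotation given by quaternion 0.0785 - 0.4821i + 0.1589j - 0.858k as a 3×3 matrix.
[[-0.5228, -0.0185, 0.8522], [-0.2879, -0.9372, -0.197], [0.8023, -0.3484, 0.4847]]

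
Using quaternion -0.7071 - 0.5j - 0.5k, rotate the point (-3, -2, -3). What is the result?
(-0.707, -4.621, -0.379)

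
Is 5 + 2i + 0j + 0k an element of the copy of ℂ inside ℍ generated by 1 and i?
Yes. The quaternion 5 + 2i has j- and k-coefficients y = z = 0, so it lies in the complex subalgebra spanned by 1 and i.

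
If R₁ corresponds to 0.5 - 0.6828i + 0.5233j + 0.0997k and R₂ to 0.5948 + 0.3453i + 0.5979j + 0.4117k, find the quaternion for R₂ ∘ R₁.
0.1792 - 0.3893i + 0.2947j + 0.8541k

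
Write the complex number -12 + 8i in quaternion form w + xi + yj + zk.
-12 + 8i + 0j + 0k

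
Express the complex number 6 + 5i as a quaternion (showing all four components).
6 + 5i + 0j + 0k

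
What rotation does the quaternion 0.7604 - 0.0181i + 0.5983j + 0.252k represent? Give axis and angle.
axis = (-0.0279, 0.9212, 0.388), θ = 81°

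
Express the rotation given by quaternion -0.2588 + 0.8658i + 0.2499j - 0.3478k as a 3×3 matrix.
[[0.6332, 0.2527, -0.7316], [0.6127, -0.7411, 0.2743], [-0.4729, -0.622, -0.6241]]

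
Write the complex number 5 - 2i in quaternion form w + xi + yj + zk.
5 - 2i + 0j + 0k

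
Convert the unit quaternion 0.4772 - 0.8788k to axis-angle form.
axis = (0, 0, -1), θ = 123°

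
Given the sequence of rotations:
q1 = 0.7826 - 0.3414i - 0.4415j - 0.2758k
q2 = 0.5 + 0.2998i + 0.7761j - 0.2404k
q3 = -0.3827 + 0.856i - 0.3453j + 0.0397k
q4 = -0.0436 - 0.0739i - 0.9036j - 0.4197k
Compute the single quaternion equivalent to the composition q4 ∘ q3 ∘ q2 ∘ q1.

q2 · q1 = 0.77 - 0.2563i + 0.5514j - 0.1934k
q3 · q2 · q1 = 0.1228 + 0.8021i - 0.3215j + 0.4881k
q4 · q3 · q2 · q1 = -0.0317 - 0.62i - 0.3975j + 0.6757k
-0.0317 - 0.62i - 0.3975j + 0.6757k


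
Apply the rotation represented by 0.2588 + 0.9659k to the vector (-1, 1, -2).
(0.366, -1.366, -2)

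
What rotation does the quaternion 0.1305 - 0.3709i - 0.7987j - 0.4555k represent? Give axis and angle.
axis = (-0.3741, -0.8056, -0.4594), θ = 165°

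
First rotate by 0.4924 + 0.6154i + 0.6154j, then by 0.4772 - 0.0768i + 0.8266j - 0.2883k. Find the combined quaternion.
-0.2265 + 0.4333i + 0.5233j - 0.6979k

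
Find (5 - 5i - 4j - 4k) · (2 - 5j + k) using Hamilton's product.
-6 - 34i - 28j + 22k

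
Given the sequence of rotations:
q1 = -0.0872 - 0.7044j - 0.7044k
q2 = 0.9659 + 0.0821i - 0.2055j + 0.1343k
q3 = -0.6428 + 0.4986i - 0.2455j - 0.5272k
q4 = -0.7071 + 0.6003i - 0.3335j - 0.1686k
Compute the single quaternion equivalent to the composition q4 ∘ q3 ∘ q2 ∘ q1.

q2 · q1 = -0.1344 + 0.2322i - 0.6046j - 0.7499k
q3 · q2 · q1 = -0.5732 - 0.3509i + 0.6731j + 0.3084k
q4 · q3 · q2 · q1 = 0.8924 - 0.0853i - 0.4108j + 0.1656k
0.8924 - 0.0853i - 0.4108j + 0.1656k


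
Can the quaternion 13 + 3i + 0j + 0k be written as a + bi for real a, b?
Yes. The quaternion 13 + 3i has j- and k-coefficients y = z = 0, so it lies in the complex subalgebra spanned by 1 and i.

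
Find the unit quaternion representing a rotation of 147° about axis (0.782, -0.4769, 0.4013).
0.284 + 0.7498i - 0.4573j + 0.3848k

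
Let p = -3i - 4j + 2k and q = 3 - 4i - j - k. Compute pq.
-14 - 3i - 23j - 7k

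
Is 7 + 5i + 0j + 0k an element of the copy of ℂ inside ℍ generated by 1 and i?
Yes. The quaternion 7 + 5i has j- and k-coefficients y = z = 0, so it lies in the complex subalgebra spanned by 1 and i.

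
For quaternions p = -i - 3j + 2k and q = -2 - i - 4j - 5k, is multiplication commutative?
No: pq = -3 + 25i - j - 3k ≠ -3 - 21i + 13j - 5k = qp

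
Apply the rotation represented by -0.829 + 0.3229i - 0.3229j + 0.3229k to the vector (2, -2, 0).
(0.512, -2.654, 0.834)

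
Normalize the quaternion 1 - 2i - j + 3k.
0.2582 - 0.5164i - 0.2582j + 0.7746k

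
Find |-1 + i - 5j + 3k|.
6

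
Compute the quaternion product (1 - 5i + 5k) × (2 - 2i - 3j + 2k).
-18 + 3i - 3j + 27k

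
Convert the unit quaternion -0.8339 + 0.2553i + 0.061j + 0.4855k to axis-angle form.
axis = (0.4626, 0.1105, 0.8797), θ = 293°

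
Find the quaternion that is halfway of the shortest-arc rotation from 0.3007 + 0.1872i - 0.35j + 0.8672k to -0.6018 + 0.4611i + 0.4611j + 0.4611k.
-0.1991 + 0.4286i + 0.0735j + 0.8782k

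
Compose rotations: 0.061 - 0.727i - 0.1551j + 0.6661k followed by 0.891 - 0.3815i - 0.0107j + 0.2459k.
-0.3885 - 0.64i - 0.0635j + 0.6599k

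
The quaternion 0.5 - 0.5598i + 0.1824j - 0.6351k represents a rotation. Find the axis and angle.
axis = (-0.6464, 0.2106, -0.7334), θ = 2π/3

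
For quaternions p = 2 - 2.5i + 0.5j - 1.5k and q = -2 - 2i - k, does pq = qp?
No: pq = -10.5 + 0.5i - 0.5j + 2k ≠ -10.5 + 1.5i - 1.5j = qp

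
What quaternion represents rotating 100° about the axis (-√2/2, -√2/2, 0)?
0.6428 - 0.5417i - 0.5417j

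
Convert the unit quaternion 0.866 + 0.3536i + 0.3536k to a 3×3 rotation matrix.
[[0.7499, -0.6124, 0.2501], [0.6124, 0.4999, -0.6124], [0.2501, 0.6124, 0.7499]]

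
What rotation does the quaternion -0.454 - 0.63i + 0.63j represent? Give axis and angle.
axis = (-√2/2, √2/2, 0), θ = 234°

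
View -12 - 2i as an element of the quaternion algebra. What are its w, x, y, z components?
-12 - 2i + 0j + 0k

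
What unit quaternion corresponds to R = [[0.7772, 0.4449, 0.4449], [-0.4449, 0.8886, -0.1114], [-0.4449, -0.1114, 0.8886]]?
0.9427 + 0.236j - 0.236k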